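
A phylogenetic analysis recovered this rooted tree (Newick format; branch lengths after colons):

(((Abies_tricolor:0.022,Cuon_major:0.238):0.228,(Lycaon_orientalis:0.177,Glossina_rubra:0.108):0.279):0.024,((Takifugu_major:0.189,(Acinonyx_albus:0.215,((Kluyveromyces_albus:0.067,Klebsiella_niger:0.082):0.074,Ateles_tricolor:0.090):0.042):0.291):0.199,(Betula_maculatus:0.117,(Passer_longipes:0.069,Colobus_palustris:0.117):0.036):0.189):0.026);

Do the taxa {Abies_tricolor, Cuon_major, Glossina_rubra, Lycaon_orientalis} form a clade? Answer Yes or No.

The most recent common ancestor of these taxa subtends ((Abies_tricolor,Cuon_major),(Lycaon_orientalis,Glossina_rubra)).
That clade has exactly 4 tips — every listed taxon and nothing else — so the group is monophyletic.

Yes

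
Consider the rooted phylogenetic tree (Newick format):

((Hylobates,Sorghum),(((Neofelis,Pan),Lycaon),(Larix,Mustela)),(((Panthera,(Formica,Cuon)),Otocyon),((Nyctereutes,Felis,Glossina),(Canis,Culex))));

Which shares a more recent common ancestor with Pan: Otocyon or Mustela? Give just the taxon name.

The MRCA of Pan and Mustela subtends (((Neofelis,Pan),Lycaon),(Larix,Mustela)) (5 taxa).
The MRCA of Pan and Otocyon is the root, subtending the entire tree (16 taxa).
The first is nested inside the second, so Pan shares a more recent common ancestor with Mustela.

Mustela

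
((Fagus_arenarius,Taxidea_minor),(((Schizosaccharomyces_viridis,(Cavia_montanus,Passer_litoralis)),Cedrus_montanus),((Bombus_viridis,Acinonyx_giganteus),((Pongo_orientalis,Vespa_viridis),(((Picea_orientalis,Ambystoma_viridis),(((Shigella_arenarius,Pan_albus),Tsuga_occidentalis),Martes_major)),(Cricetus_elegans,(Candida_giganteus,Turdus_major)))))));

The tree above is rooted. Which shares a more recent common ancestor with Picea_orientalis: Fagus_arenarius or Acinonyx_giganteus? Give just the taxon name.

The MRCA of Picea_orientalis and Acinonyx_giganteus subtends ((Bombus_viridis,Acinonyx_giganteus),((Pongo_orientalis,Vespa_viridis),(((Picea_orientalis,Ambystoma_viridis),(((Shigella_arenarius,Pan_albus),Tsuga_occidentalis),Martes_major)),(Cricetus_elegans,(Candida_giganteus,Turdus_major))))) (13 taxa).
The MRCA of Picea_orientalis and Fagus_arenarius is the root, subtending the entire tree (19 taxa).
The first is nested inside the second, so Picea_orientalis shares a more recent common ancestor with Acinonyx_giganteus.

Acinonyx_giganteus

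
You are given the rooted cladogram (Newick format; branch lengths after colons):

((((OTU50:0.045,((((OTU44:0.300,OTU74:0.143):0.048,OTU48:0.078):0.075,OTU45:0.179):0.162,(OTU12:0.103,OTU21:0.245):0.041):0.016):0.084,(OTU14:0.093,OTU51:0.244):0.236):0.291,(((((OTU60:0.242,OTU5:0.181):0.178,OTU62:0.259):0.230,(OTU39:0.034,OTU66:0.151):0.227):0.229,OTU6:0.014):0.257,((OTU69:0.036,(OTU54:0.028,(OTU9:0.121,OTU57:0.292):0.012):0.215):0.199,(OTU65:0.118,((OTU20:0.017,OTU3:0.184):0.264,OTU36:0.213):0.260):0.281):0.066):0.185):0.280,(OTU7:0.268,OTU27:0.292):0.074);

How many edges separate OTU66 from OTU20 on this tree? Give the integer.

The MRCA of OTU66 and OTU20 is the node subtending (((((OTU60,OTU5),OTU62),(OTU39,OTU66)),OTU6),((OTU69,(OTU54,(OTU9,OTU57))),(OTU65,((OTU20,OTU3),OTU36)))).
From OTU66 up to that node: 4 branches. From OTU20 up to the same node: 5 branches. Total: 4 + 5 = 9.

9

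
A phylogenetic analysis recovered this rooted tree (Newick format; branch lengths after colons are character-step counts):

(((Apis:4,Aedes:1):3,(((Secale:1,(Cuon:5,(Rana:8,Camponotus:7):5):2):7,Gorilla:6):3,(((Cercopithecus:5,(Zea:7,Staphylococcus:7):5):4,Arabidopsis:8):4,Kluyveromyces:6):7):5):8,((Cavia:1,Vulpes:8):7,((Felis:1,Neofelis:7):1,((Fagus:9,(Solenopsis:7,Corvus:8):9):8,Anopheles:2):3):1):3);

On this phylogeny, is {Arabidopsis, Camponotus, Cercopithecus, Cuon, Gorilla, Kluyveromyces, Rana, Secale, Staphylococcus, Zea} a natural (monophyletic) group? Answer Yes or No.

Yes

The most recent common ancestor of these taxa subtends (((Secale,(Cuon,(Rana,Camponotus))),Gorilla),(((Cercopithecus,(Zea,Staphylococcus)),Arabidopsis),Kluyveromyces)).
That clade has exactly 10 tips — every listed taxon and nothing else — so the group is monophyletic.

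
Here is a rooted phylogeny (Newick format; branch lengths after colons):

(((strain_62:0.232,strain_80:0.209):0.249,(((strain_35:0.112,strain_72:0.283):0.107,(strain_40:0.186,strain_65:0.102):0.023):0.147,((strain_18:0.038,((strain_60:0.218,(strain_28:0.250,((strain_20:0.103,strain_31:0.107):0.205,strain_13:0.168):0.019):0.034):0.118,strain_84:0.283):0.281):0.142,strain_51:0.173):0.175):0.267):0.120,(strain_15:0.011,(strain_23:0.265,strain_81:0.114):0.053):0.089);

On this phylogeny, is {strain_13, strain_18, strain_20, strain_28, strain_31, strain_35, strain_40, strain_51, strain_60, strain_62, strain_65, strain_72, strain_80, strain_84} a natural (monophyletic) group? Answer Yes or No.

The most recent common ancestor of these taxa subtends ((strain_62,strain_80),(((strain_35,strain_72),(strain_40,strain_65)),((strain_18,((strain_60,(strain_28,((strain_20,strain_31),strain_13))),strain_84)),strain_51))).
That clade has exactly 14 tips — every listed taxon and nothing else — so the group is monophyletic.

Yes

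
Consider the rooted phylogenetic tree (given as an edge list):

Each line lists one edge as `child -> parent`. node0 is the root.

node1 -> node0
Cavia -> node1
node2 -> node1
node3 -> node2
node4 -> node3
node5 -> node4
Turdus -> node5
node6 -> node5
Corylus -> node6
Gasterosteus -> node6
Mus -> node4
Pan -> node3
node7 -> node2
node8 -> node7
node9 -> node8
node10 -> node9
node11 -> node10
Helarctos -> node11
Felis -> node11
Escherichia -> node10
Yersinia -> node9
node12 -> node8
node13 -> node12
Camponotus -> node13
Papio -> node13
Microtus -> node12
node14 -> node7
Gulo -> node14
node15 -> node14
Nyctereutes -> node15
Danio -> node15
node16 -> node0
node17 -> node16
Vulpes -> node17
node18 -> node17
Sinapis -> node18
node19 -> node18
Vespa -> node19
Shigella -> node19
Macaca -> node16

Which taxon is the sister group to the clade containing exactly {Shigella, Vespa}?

Sinapis

The clade containing exactly {Shigella, Vespa} attaches to the tree at the node subtending (Sinapis,(Vespa,Shigella)).
The other lineage descending from that same node — the sister group — is the single tip Sinapis.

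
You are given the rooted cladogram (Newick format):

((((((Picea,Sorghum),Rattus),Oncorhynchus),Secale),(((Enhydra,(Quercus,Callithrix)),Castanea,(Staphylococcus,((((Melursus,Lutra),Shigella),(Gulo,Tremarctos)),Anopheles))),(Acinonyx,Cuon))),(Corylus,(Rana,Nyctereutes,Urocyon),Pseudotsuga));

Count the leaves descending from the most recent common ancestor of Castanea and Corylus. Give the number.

The MRCA of Castanea and Corylus is the root, so the clade is the entire tree.
That clade contains 23 terminal taxa: Acinonyx, Anopheles, Callithrix, Castanea, Corylus, Cuon, Enhydra, Gulo, Lutra, Melursus, Nyctereutes, Oncorhynchus, Picea, Pseudotsuga, Quercus, Rana, Rattus, Secale, Shigella, Sorghum, Staphylococcus, Tremarctos, Urocyon.

23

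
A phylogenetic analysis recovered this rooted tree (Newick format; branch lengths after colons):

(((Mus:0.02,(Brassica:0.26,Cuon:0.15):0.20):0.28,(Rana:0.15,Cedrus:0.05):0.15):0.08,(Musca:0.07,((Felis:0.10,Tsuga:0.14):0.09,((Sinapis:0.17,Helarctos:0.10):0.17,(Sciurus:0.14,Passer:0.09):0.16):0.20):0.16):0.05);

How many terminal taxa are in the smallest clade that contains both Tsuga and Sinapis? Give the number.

6

The MRCA of Tsuga and Sinapis is the node subtending ((Felis,Tsuga),((Sinapis,Helarctos),(Sciurus,Passer))).
That clade contains 6 terminal taxa: Felis, Helarctos, Passer, Sciurus, Sinapis, Tsuga.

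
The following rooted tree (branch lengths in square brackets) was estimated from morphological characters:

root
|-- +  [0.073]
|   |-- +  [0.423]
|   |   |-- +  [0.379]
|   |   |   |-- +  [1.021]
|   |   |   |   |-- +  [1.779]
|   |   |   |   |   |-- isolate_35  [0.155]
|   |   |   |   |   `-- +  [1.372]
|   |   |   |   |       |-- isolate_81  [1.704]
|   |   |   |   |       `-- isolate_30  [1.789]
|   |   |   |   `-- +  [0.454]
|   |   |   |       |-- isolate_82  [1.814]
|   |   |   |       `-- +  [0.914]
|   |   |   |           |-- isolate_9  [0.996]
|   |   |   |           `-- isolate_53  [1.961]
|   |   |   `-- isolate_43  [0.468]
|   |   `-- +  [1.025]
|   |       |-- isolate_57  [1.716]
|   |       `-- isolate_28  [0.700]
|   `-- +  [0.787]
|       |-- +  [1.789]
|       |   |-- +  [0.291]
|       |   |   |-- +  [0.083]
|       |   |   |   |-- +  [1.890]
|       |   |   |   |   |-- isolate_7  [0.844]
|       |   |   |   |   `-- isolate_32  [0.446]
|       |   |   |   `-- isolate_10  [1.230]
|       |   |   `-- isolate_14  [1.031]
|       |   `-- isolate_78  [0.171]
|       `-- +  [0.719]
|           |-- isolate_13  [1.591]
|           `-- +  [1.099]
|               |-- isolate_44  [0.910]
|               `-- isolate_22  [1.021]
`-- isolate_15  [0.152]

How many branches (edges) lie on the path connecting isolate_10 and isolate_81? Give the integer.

11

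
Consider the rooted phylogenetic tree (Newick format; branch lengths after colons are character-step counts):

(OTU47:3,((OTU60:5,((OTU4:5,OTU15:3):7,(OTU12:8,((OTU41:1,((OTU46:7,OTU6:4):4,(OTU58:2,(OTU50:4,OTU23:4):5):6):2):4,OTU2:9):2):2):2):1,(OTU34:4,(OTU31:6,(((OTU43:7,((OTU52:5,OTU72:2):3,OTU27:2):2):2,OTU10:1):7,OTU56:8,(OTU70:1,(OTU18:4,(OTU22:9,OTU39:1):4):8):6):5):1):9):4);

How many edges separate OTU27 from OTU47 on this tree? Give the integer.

9

The MRCA of OTU27 and OTU47 is the root of the tree.
From OTU27 up to that node: 8 branches. From OTU47 up to the same node: 1 branch. Total: 8 + 1 = 9.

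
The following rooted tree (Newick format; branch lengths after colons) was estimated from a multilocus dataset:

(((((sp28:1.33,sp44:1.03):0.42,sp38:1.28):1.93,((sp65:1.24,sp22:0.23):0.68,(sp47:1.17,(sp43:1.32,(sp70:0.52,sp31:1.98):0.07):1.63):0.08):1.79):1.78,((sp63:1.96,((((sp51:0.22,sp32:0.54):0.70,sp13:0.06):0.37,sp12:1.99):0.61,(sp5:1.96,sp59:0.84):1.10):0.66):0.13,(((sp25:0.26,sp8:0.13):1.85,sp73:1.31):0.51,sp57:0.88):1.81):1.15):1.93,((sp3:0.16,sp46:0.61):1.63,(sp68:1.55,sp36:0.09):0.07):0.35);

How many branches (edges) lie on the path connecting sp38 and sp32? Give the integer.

10

The MRCA of sp38 and sp32 is the node subtending ((((sp28,sp44),sp38),((sp65,sp22),(sp47,(sp43,(sp70,sp31))))),((sp63,((((sp51,sp32),sp13),sp12),(sp5,sp59))),(((sp25,sp8),sp73),sp57))).
From sp38 up to that node: 3 branches. From sp32 up to the same node: 7 branches. Total: 3 + 7 = 10.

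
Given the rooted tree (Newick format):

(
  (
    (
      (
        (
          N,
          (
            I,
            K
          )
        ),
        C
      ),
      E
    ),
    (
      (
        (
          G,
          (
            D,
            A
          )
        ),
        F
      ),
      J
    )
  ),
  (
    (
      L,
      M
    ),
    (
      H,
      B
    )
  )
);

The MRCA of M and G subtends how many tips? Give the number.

14

The MRCA of M and G is the root, so the clade is the entire tree.
That clade contains 14 terminal taxa: A, B, C, D, E, F, G, H, I, J, K, L, M, N.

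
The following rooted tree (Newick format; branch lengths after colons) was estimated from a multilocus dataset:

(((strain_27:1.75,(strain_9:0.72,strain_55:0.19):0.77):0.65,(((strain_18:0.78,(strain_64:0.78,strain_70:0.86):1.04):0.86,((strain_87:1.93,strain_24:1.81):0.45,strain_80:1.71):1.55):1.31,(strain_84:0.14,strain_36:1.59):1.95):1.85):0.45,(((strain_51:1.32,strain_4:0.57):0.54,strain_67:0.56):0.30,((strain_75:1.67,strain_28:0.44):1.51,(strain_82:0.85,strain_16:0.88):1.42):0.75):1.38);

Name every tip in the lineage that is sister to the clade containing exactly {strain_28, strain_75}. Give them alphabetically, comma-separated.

strain_16, strain_82

The clade containing exactly {strain_28, strain_75} attaches to the tree at the node subtending ((strain_75,strain_28),(strain_82,strain_16)).
The other lineage descending from that same node — the sister group — is (strain_82,strain_16); its 2 tips in alphabetical order are the answer.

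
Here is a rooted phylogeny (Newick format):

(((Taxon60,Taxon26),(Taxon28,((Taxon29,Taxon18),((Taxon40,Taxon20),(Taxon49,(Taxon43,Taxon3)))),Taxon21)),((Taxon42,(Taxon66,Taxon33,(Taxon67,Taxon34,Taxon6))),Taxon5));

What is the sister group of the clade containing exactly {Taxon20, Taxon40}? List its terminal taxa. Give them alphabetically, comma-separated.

Taxon3, Taxon43, Taxon49

The clade containing exactly {Taxon20, Taxon40} attaches to the tree at the node subtending ((Taxon40,Taxon20),(Taxon49,(Taxon43,Taxon3))).
The other lineage descending from that same node — the sister group — is (Taxon49,(Taxon43,Taxon3)); its 3 tips in alphabetical order are the answer.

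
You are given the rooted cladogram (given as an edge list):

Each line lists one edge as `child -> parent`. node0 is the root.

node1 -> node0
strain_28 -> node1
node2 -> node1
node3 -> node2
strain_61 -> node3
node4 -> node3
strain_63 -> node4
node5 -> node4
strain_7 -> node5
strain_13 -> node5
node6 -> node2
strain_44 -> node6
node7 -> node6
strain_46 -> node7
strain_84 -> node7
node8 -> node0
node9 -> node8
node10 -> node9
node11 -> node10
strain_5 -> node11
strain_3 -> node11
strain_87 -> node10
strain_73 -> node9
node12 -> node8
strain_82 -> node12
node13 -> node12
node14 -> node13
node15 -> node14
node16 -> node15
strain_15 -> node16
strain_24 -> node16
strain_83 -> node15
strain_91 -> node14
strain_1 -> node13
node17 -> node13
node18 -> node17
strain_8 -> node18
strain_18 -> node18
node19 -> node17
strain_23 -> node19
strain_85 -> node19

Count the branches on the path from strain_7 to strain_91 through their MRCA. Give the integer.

The MRCA of strain_7 and strain_91 is the root of the tree.
From strain_7 up to that node: 6 branches. From strain_91 up to the same node: 5 branches. Total: 6 + 5 = 11.

11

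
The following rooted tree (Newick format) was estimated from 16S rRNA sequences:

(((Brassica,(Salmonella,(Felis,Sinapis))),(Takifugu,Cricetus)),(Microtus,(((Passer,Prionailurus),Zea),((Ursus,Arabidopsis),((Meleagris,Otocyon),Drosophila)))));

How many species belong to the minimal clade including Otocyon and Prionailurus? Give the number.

8

The MRCA of Otocyon and Prionailurus is the node subtending (((Passer,Prionailurus),Zea),((Ursus,Arabidopsis),((Meleagris,Otocyon),Drosophila))).
That clade contains 8 terminal taxa: Arabidopsis, Drosophila, Meleagris, Otocyon, Passer, Prionailurus, Ursus, Zea.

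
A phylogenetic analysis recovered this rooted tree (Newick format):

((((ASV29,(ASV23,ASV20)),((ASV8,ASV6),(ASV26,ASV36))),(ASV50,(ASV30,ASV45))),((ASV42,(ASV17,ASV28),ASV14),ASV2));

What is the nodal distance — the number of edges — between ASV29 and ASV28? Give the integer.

The MRCA of ASV29 and ASV28 is the root of the tree.
From ASV29 up to that node: 4 branches. From ASV28 up to the same node: 4 branches. Total: 4 + 4 = 8.

8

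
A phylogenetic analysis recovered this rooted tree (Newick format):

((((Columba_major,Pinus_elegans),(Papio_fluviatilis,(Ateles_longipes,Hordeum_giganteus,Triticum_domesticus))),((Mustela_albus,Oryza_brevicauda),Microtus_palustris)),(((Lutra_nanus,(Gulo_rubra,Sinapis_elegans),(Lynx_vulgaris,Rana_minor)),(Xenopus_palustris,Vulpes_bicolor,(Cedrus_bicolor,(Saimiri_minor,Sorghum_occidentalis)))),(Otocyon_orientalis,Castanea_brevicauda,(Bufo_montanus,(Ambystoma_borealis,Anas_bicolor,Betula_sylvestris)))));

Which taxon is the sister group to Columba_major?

Pinus_elegans

Columba_major attaches to the tree at the node subtending (Columba_major,Pinus_elegans).
The other lineage descending from that same node — the sister group — is the single tip Pinus_elegans.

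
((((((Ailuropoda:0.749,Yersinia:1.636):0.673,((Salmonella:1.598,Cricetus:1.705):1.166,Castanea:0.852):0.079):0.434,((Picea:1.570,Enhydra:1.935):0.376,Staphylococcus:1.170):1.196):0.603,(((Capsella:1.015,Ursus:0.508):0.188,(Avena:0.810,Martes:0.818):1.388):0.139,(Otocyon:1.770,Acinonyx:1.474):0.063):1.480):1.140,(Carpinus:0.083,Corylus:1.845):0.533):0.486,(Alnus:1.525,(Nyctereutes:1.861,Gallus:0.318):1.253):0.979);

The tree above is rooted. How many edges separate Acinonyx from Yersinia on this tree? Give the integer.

7

The MRCA of Acinonyx and Yersinia is the node subtending ((((Ailuropoda,Yersinia),((Salmonella,Cricetus),Castanea)),((Picea,Enhydra),Staphylococcus)),(((Capsella,Ursus),(Avena,Martes)),(Otocyon,Acinonyx))).
From Acinonyx up to that node: 3 branches. From Yersinia up to the same node: 4 branches. Total: 3 + 4 = 7.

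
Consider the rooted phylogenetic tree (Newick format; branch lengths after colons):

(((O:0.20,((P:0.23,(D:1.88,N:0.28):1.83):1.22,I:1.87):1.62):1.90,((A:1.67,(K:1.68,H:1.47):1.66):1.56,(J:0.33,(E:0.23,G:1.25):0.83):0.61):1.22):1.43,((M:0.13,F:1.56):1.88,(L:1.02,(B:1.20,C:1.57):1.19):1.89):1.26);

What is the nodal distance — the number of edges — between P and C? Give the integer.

The MRCA of P and C is the root of the tree.
From P up to that node: 5 branches. From C up to the same node: 4 branches. Total: 5 + 4 = 9.

9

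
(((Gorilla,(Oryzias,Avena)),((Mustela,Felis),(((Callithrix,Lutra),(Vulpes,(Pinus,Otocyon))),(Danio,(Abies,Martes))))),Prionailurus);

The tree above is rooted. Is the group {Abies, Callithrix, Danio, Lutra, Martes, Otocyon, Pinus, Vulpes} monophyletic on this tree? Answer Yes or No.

The most recent common ancestor of these taxa subtends (((Callithrix,Lutra),(Vulpes,(Pinus,Otocyon))),(Danio,(Abies,Martes))).
That clade has exactly 8 tips — every listed taxon and nothing else — so the group is monophyletic.

Yes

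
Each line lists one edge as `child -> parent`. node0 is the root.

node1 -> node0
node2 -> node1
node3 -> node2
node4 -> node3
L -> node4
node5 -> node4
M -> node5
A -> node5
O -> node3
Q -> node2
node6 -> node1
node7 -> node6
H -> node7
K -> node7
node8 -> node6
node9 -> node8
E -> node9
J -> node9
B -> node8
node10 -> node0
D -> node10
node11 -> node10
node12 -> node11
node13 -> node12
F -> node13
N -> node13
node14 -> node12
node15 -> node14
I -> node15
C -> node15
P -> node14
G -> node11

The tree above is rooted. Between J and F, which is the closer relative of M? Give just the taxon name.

J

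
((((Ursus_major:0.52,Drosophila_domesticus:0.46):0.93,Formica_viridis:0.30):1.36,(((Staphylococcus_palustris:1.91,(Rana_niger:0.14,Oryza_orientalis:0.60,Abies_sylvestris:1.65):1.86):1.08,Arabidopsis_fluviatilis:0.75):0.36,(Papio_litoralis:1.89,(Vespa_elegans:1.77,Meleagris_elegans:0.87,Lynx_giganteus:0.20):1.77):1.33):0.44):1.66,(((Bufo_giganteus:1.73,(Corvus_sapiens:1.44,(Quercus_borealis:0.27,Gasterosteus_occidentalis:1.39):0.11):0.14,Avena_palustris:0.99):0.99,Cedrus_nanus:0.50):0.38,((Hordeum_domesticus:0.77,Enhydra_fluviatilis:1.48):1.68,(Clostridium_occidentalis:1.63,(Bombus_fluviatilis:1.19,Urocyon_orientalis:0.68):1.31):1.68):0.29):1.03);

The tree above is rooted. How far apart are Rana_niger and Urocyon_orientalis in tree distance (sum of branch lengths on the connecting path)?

The path runs Rana_niger → … → MRCA → … → Urocyon_orientalis; the MRCA is the root of the tree.
Branch lengths along that path: 0.14 + 1.86 + 1.08 + 0.36 + 0.44 + 1.66 + 1.03 + 0.29 + 1.68 + 1.31 + 0.68 = 10.53.

10.53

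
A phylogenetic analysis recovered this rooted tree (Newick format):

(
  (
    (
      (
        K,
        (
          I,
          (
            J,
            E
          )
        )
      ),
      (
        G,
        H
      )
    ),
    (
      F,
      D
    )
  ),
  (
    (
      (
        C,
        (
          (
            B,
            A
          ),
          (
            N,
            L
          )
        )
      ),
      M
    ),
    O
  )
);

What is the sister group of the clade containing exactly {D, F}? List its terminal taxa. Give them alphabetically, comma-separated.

The clade containing exactly {D, F} attaches to the tree at the node subtending (((K,(I,(J,E))),(G,H)),(F,D)).
The other lineage descending from that same node — the sister group — is ((K,(I,(J,E))),(G,H)); its 6 tips in alphabetical order are the answer.

E, G, H, I, J, K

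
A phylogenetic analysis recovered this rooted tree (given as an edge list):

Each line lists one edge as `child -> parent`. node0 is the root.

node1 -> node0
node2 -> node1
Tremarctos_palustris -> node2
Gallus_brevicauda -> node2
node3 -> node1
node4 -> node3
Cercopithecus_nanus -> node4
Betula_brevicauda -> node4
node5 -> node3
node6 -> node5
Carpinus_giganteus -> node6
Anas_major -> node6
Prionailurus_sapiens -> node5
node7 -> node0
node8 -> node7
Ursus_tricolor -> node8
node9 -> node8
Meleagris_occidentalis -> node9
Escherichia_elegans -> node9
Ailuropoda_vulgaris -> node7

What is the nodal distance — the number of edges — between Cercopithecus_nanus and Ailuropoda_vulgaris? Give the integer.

6

The MRCA of Cercopithecus_nanus and Ailuropoda_vulgaris is the root of the tree.
From Cercopithecus_nanus up to that node: 4 branches. From Ailuropoda_vulgaris up to the same node: 2 branches. Total: 4 + 2 = 6.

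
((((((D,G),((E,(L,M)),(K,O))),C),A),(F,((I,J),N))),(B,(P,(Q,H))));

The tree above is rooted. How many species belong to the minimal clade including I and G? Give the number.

The MRCA of I and G is the node subtending (((((D,G),((E,(L,M)),(K,O))),C),A),(F,((I,J),N))).
That clade contains 13 terminal taxa: A, C, D, E, F, G, I, J, K, L, M, N, O.

13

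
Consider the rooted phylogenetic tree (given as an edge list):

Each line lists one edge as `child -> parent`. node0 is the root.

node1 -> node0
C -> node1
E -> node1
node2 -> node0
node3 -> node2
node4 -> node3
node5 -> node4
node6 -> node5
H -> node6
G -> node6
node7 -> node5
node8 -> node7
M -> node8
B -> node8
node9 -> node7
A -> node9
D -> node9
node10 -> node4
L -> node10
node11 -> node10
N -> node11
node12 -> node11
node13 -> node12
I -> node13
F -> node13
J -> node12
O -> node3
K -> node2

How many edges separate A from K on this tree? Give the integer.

The MRCA of A and K is the node subtending (((((H,G),((M,B),(A,D))),(L,(N,((I,F),J)))),O),K).
From A up to that node: 6 branches. From K up to the same node: 1 branch. Total: 6 + 1 = 7.

7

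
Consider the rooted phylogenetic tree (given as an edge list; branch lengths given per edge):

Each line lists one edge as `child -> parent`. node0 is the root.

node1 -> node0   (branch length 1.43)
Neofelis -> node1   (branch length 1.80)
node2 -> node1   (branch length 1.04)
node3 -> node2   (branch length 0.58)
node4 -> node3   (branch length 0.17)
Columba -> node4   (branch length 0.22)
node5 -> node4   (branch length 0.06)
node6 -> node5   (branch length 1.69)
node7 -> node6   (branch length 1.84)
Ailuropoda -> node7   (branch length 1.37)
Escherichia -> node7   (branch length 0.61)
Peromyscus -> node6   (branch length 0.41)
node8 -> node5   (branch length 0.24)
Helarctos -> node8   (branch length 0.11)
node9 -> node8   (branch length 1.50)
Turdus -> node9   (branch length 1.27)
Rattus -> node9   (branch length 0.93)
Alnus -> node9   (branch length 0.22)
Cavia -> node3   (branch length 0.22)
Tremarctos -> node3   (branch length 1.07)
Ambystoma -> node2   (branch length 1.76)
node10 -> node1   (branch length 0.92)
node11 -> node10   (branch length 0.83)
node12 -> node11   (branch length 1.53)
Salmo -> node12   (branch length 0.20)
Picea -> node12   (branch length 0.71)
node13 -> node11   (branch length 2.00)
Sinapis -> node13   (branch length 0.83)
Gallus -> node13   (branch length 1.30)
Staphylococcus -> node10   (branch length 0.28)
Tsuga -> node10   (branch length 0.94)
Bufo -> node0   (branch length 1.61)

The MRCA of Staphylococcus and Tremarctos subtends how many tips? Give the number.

18

The MRCA of Staphylococcus and Tremarctos is the node subtending (Neofelis,(((Columba,(((Ailuropoda,Escherichia),Peromyscus),(Helarctos,(Turdus,Rattus,Alnus)))),Cavia,Tremarctos),Ambystoma),(((Salmo,Picea),(Sinapis,Gallus)),Staphylococcus,Tsuga)).
That clade contains 18 terminal taxa: Ailuropoda, Alnus, Ambystoma, Cavia, Columba, Escherichia, Gallus, Helarctos, Neofelis, Peromyscus, Picea, Rattus, Salmo, Sinapis, Staphylococcus, Tremarctos, Tsuga, Turdus.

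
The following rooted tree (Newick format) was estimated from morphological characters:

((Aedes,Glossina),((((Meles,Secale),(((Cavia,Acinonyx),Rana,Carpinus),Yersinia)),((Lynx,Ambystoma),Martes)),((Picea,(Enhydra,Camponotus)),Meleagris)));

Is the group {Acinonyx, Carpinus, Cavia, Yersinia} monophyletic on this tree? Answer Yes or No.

The MRCA of the listed taxa subtends (((Cavia,Acinonyx),Rana,Carpinus),Yersinia).
That clade also contains Rana, which is not in the proposed group, so the group is not monophyletic.

No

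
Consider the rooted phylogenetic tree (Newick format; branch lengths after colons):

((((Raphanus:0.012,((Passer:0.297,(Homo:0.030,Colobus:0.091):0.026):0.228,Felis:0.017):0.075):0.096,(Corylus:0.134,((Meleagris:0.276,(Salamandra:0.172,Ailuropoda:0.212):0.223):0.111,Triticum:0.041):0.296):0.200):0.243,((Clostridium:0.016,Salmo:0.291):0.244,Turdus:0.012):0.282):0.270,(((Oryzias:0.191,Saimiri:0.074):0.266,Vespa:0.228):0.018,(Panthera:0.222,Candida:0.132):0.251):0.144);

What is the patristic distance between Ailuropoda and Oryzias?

The path runs Ailuropoda → … → MRCA → … → Oryzias; the MRCA is the root of the tree.
Branch lengths along that path: 0.212 + 0.223 + 0.111 + 0.296 + 0.200 + 0.243 + 0.270 + 0.144 + 0.018 + 0.266 + 0.191 = 2.174.

2.174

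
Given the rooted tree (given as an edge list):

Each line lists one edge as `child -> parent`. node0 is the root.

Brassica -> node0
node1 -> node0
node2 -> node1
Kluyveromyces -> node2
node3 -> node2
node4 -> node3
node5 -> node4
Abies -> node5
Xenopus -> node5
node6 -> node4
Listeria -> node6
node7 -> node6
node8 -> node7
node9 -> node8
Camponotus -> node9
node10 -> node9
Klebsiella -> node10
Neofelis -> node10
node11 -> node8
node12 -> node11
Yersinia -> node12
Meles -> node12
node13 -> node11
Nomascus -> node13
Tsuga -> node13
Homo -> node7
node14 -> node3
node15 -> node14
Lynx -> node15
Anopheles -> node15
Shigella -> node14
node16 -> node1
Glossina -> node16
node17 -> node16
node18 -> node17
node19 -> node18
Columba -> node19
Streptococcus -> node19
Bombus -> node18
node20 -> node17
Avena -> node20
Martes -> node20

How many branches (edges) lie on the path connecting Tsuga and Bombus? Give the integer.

13

The MRCA of Tsuga and Bombus is the node subtending ((Kluyveromyces,(((Abies,Xenopus),(Listeria,(((Camponotus,(Klebsiella,Neofelis)),((Yersinia,Meles),(Nomascus,Tsuga))),Homo))),((Lynx,Anopheles),Shigella))),(Glossina,(((Columba,Streptococcus),Bombus),(Avena,Martes)))).
From Tsuga up to that node: 9 branches. From Bombus up to the same node: 4 branches. Total: 9 + 4 = 13.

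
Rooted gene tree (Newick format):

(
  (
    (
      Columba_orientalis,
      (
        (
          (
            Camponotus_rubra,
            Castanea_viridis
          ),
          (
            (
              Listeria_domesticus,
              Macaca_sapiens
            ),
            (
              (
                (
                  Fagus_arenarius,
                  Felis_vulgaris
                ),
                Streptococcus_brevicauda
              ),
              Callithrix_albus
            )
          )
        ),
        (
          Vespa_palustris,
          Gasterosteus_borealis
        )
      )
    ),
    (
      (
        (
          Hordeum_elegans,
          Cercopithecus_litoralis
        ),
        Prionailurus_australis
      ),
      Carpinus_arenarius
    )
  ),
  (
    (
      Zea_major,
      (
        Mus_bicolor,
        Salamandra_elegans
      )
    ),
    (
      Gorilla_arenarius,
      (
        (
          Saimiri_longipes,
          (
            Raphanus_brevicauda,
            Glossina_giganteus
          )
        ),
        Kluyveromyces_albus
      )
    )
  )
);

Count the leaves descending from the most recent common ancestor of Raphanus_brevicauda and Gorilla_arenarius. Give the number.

5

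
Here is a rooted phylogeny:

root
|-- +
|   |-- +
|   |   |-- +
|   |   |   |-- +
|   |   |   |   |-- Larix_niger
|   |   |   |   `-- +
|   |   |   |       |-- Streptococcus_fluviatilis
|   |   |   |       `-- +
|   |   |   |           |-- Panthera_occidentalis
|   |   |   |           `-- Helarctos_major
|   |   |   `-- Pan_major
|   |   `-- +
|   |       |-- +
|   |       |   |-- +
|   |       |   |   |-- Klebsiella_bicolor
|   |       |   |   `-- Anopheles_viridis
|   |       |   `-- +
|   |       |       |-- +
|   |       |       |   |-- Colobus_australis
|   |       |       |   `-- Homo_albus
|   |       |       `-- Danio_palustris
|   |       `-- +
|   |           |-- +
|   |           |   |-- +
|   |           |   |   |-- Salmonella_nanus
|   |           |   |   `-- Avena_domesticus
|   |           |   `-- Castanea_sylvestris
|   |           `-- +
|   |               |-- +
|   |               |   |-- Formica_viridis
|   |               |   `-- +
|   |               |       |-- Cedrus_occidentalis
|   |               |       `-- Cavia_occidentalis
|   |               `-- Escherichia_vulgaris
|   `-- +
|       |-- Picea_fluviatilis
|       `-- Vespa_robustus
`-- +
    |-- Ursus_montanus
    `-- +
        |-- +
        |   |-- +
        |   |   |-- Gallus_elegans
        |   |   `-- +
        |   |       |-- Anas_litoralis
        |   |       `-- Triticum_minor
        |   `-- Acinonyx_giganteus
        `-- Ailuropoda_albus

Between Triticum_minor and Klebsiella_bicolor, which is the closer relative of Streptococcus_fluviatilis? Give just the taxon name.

Klebsiella_bicolor

The MRCA of Streptococcus_fluviatilis and Klebsiella_bicolor subtends (((Larix_niger,(Streptococcus_fluviatilis,(Panthera_occidentalis,Helarctos_major))),Pan_major),(((Klebsiella_bicolor,Anopheles_viridis),((Colobus_australis,Homo_albus),Danio_palustris)),(((Salmonella_nanus,Avena_domesticus),Castanea_sylvestris),((Formica_viridis,(Cedrus_occidentalis,Cavia_occidentalis)),Escherichia_vulgaris)))) (17 taxa).
The MRCA of Streptococcus_fluviatilis and Triticum_minor is the root, subtending the entire tree (25 taxa).
The first is nested inside the second, so Streptococcus_fluviatilis shares a more recent common ancestor with Klebsiella_bicolor.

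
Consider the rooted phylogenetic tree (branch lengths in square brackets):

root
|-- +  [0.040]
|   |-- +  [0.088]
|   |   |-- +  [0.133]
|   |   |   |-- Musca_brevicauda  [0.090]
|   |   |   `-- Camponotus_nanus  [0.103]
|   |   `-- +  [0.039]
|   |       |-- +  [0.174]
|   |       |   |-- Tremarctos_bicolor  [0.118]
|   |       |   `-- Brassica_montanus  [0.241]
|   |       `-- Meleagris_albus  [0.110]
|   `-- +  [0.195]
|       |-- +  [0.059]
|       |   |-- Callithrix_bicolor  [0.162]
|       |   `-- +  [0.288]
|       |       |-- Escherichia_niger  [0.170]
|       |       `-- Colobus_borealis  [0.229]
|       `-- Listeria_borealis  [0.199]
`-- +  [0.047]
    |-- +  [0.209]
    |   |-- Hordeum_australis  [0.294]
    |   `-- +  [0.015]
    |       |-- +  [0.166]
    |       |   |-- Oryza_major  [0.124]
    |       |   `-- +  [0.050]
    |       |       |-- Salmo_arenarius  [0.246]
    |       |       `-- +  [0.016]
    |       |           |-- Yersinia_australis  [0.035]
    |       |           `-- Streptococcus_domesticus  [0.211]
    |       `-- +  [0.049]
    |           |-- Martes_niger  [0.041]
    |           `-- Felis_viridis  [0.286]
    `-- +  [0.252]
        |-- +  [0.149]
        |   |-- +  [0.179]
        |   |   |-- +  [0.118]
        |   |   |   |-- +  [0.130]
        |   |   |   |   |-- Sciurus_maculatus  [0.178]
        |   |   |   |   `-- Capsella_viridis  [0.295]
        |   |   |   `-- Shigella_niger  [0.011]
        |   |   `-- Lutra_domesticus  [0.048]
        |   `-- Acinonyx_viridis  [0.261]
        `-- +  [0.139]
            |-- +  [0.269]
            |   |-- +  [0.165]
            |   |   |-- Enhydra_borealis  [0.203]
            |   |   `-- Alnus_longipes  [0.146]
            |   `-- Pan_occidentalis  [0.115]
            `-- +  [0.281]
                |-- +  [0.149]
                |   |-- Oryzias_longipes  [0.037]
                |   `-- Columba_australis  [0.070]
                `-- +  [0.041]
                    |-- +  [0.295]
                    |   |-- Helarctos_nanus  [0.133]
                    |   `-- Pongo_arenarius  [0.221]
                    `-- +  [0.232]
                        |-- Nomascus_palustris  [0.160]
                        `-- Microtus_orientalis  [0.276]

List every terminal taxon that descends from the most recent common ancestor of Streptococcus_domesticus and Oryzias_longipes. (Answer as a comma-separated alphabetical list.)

Tracing Streptococcus_domesticus: it sits inside (Yersinia_australis,Streptococcus_domesticus).
Tracing Oryzias_longipes: it sits inside (Oryzias_longipes,Columba_australis).
The smallest clade enclosing both is ((Hordeum_australis,((Oryza_major,(Salmo_arenarius,(Yersinia_australis,Streptococcus_domesticus))),(Martes_niger,Felis_viridis))),(((((Sciurus_maculatus,Capsella_viridis),Shigella_niger),Lutra_domesticus),Acinonyx_viridis),(((Enhydra_borealis,Alnus_longipes),Pan_occidentalis),((Oryzias_longipes,Columba_australis),((Helarctos_nanus,Pongo_arenarius),(Nomascus_palustris,Microtus_orientalis)))))); the answer is its 21 terminal taxa in alphabetical order.

Acinonyx_viridis, Alnus_longipes, Capsella_viridis, Columba_australis, Enhydra_borealis, Felis_viridis, Helarctos_nanus, Hordeum_australis, Lutra_domesticus, Martes_niger, Microtus_orientalis, Nomascus_palustris, Oryza_major, Oryzias_longipes, Pan_occidentalis, Pongo_arenarius, Salmo_arenarius, Sciurus_maculatus, Shigella_niger, Streptococcus_domesticus, Yersinia_australis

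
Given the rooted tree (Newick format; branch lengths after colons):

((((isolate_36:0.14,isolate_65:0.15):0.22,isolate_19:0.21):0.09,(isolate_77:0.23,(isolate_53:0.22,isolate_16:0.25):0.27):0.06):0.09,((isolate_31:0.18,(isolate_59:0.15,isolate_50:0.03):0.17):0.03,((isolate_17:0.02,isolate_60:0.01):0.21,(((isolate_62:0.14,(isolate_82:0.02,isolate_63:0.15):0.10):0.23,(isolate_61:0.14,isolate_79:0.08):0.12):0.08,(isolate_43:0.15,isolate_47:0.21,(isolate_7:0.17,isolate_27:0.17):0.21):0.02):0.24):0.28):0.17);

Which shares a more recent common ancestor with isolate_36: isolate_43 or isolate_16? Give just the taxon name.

The MRCA of isolate_36 and isolate_16 subtends (((isolate_36,isolate_65),isolate_19),(isolate_77,(isolate_53,isolate_16))) (6 taxa).
The MRCA of isolate_36 and isolate_43 is the root, subtending the entire tree (20 taxa).
The first is nested inside the second, so isolate_36 shares a more recent common ancestor with isolate_16.

isolate_16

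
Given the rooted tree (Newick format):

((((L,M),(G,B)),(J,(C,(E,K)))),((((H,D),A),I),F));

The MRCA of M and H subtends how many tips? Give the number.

13

The MRCA of M and H is the root, so the clade is the entire tree.
That clade contains 13 terminal taxa: A, B, C, D, E, F, G, H, I, J, K, L, M.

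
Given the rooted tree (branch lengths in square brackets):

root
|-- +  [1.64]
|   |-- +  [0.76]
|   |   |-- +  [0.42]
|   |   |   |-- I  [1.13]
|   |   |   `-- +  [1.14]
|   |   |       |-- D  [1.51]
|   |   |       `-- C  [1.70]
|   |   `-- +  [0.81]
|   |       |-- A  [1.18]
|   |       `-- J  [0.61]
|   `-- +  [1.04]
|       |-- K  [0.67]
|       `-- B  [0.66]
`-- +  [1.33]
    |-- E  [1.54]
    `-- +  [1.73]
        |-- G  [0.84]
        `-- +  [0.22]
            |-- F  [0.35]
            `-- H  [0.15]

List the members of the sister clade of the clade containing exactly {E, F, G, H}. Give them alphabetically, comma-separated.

The clade containing exactly {E, F, G, H} attaches directly to the root of the tree.
The other lineage descending from that same node — the sister group — is (((I,(D,C)),(A,J)),(K,B)); its 7 tips in alphabetical order are the answer.

A, B, C, D, I, J, K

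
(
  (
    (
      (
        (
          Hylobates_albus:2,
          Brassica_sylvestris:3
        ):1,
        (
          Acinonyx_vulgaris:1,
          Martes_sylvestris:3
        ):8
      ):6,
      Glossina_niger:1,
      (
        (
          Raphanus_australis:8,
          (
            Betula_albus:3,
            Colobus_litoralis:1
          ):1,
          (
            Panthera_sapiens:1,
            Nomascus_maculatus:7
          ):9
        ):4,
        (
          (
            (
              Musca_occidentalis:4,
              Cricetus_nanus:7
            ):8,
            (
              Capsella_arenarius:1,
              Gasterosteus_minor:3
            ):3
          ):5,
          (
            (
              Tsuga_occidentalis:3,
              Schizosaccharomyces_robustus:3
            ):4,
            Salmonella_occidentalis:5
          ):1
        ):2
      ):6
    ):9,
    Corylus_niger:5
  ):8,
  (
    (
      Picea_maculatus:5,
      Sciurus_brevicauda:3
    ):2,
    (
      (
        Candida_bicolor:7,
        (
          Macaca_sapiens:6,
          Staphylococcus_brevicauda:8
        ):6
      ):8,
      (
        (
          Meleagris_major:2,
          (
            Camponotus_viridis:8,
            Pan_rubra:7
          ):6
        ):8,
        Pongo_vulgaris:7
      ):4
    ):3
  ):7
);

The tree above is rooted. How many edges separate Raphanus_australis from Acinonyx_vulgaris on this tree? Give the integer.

6

The MRCA of Raphanus_australis and Acinonyx_vulgaris is the node subtending (((Hylobates_albus,Brassica_sylvestris),(Acinonyx_vulgaris,Martes_sylvestris)),Glossina_niger,((Raphanus_australis,(Betula_albus,Colobus_litoralis),(Panthera_sapiens,Nomascus_maculatus)),(((Musca_occidentalis,Cricetus_nanus),(Capsella_arenarius,Gasterosteus_minor)),((Tsuga_occidentalis,Schizosaccharomyces_robustus),Salmonella_occidentalis)))).
From Raphanus_australis up to that node: 3 branches. From Acinonyx_vulgaris up to the same node: 3 branches. Total: 3 + 3 = 6.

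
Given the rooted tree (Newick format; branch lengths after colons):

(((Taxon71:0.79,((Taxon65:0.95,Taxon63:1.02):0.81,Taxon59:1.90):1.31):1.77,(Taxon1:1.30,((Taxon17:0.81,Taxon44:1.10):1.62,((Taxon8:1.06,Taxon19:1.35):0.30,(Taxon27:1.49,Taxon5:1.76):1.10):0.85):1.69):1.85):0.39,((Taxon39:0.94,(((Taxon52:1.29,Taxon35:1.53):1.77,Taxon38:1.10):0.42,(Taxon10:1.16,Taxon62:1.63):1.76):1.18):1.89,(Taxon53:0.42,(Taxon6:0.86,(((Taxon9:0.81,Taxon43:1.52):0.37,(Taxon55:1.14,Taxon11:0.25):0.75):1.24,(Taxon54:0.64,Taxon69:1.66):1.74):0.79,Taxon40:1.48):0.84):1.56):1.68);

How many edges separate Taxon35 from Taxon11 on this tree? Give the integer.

11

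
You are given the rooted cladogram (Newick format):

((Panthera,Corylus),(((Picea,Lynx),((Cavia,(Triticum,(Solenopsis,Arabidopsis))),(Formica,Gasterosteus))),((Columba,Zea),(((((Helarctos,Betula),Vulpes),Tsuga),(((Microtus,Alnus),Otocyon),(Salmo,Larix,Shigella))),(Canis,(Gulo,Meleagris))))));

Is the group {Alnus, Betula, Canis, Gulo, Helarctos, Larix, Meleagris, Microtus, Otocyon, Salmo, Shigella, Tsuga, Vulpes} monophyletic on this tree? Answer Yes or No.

Yes

The most recent common ancestor of these taxa subtends (((((Helarctos,Betula),Vulpes),Tsuga),(((Microtus,Alnus),Otocyon),(Salmo,Larix,Shigella))),(Canis,(Gulo,Meleagris))).
That clade has exactly 13 tips — every listed taxon and nothing else — so the group is monophyletic.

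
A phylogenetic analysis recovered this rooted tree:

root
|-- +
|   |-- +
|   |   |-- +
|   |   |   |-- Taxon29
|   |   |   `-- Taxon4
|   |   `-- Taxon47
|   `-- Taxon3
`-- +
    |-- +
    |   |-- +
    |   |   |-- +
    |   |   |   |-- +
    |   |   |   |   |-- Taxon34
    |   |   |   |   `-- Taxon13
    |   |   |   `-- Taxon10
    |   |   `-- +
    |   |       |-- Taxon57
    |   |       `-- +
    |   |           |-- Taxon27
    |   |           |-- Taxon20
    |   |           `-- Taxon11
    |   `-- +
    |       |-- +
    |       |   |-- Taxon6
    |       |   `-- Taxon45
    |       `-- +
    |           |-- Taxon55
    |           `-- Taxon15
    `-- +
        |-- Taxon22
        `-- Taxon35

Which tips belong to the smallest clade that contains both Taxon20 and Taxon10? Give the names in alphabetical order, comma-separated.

Taxon10, Taxon11, Taxon13, Taxon20, Taxon27, Taxon34, Taxon57

Tracing Taxon20: it sits inside (Taxon27,Taxon20,Taxon11).
Tracing Taxon10: it sits inside ((Taxon34,Taxon13),Taxon10).
The smallest clade enclosing both is (((Taxon34,Taxon13),Taxon10),(Taxon57,(Taxon27,Taxon20,Taxon11))); the answer is its 7 terminal taxa in alphabetical order.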